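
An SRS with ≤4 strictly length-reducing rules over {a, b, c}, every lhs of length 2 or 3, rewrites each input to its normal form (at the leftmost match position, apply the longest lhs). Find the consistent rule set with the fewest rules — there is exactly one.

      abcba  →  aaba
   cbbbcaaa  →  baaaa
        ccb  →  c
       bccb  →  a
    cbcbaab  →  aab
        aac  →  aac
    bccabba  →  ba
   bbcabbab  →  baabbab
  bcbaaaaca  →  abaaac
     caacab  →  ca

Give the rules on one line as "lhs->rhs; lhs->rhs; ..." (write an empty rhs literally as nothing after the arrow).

aca->c; bc->a; cb->

  | abcba => aaba
  | cbbbcaaa => bbcaaa => baaaa
  | ccb => c
  | bccb => acb => a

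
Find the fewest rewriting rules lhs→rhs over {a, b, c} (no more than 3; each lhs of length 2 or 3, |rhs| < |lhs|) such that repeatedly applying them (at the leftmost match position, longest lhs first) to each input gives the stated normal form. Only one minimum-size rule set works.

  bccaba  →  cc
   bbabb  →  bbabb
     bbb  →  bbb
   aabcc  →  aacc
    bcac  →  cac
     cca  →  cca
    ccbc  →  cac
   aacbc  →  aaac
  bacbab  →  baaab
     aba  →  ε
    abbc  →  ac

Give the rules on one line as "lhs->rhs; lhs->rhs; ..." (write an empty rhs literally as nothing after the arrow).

  | bccaba => ccaba => cc
  | bbabb
  | bbb
  | aabcc => aacc

aba->; bc->c; cb->a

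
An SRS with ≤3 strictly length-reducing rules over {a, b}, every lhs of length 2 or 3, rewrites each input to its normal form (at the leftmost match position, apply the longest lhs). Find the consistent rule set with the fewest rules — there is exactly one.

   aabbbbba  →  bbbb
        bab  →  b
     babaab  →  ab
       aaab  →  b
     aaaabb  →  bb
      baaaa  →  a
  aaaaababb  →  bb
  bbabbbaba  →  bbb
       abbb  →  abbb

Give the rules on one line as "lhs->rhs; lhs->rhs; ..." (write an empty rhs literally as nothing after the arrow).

  | aabbbbba => bbbbba => bbbb
  | bab => b
  | babaab => baab => ab
  | aaab => aab => b

aa->a; aab->b; ba->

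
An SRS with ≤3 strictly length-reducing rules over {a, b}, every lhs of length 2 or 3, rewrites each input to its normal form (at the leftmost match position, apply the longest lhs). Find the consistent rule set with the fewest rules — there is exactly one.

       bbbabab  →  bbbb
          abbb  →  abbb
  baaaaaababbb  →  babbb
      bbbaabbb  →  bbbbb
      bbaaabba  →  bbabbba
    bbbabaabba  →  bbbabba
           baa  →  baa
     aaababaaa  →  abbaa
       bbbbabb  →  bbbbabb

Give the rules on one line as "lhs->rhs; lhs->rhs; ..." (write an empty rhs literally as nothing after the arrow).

  | bbbabab => bbbb
  | abbb
  | baaaaaababbb => babaaababbb => baababbb => babbb
  | bbbaabbb => bbbbb

aaa->ab; aab->; aba->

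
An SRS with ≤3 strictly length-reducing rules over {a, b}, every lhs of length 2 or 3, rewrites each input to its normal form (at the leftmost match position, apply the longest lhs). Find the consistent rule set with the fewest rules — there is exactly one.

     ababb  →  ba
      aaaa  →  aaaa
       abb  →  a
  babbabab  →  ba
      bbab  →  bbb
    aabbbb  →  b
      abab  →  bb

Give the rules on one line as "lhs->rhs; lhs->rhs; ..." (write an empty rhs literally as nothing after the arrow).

  | ababb => babb => ba
  | aaaa
  | abb => a
  | babbabab => baabab => baab => ba

aab->a; ab->b; abb->a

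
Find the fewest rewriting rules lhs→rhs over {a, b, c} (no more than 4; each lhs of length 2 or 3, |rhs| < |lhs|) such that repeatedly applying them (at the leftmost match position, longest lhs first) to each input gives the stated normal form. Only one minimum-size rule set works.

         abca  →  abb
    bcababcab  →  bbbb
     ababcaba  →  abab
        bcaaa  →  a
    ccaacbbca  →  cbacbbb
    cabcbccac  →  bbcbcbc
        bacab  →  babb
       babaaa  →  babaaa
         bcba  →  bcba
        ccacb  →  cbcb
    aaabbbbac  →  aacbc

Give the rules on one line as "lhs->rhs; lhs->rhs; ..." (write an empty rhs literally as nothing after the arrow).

  | abca => abb
  | bcababcab => bbbabcab => bbcab => bbbb
  | ababcaba => ababbba => abab
  | bcaaa => bbaa => a

aab->ac; bba->; ca->b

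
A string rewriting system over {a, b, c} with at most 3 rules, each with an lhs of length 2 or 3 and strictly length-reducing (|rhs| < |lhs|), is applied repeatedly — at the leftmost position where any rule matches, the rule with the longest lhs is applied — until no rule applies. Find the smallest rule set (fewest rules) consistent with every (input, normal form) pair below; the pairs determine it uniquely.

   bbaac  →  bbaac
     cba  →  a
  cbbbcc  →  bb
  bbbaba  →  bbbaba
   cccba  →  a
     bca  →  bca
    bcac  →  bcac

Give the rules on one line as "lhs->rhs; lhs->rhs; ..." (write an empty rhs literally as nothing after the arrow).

  | bbaac
  | cba => a
  | cbbbcc => bbcc => bb
  | bbbaba

cb->; cc->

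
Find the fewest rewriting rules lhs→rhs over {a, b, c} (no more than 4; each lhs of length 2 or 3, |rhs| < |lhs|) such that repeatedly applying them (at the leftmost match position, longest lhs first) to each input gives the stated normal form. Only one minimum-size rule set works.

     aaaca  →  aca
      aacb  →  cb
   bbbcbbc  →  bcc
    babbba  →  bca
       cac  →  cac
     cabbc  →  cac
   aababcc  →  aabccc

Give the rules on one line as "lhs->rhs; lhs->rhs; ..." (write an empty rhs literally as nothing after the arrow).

aac->c; bab->bc; bb->

  | aaaca => aca
  | aacb => cb
  | bbbcbbc => bcbbc => bcc
  | babbba => bcbba => bca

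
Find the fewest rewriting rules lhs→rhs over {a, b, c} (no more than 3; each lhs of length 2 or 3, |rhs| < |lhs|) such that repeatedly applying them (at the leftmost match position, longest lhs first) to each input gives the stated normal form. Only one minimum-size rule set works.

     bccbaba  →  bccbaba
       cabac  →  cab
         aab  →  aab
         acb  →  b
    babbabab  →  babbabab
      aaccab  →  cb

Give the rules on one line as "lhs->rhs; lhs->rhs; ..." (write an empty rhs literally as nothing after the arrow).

  | bccbaba
  | cabac => cab
  | aab
  | acb => b

ac->; aca->c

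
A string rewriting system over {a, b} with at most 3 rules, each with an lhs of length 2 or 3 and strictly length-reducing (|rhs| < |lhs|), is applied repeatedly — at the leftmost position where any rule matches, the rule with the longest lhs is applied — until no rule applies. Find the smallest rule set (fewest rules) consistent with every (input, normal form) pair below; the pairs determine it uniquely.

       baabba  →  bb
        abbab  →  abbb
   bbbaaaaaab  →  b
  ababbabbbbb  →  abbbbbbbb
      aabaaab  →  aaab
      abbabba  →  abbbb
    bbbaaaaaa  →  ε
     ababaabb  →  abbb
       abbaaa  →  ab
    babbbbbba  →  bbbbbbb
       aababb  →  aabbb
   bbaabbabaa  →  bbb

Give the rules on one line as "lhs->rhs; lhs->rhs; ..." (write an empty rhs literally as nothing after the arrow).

  | baabba => bba => bb
  | abbab => abbb
  | bbbaaaaaab => bbaaaab => baab => b
  | ababbabbbbb => abbbabbbbb => abbbbbbbb

ba->b; baa->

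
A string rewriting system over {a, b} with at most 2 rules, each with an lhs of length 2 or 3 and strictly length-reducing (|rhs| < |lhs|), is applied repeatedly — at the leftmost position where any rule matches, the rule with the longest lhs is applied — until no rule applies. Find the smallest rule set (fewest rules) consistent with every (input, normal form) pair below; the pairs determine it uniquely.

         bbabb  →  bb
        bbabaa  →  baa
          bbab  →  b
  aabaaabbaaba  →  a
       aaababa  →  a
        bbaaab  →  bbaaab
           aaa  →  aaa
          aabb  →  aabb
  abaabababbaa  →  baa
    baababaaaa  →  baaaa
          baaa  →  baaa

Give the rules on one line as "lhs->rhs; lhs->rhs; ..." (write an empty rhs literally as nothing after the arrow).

  | bbabb => bb
  | bbabaa => baa
  | bbab => b
  | aabaaabbaaba => abaaabbaaba => baaabbaaba => baaabbaba => baaaba => baaba => baba => a

aba->ba; bab->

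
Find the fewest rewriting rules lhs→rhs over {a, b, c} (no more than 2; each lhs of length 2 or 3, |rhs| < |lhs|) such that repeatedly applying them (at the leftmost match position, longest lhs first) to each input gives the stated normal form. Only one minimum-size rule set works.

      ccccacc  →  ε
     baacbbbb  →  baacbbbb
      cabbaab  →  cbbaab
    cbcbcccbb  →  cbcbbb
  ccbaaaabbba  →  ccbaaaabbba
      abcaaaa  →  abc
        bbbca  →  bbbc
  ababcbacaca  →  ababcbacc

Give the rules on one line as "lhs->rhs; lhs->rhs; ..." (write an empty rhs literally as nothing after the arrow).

  | ccccacc => cacc => ccc => ε
  | baacbbbb
  | cabbaab => cbbaab
  | cbcbcccbb => cbcbbb

ca->c; ccc->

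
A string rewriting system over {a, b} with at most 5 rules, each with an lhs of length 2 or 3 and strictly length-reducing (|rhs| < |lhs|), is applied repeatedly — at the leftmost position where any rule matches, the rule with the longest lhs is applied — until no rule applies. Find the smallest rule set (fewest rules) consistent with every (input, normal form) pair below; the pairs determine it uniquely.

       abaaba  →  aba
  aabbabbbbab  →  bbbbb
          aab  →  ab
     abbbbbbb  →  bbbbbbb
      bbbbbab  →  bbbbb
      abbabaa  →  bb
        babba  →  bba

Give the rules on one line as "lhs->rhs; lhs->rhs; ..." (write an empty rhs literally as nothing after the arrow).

  | abaaba => ababa => aba
  | aabbabbbbab => abbabbbbab => bbabbbbab => bbbbbab => bbbbb
  | aab => ab
  | abbbbbbb => bbbbbbb

aa->; aab->ab; abb->bb; bab->b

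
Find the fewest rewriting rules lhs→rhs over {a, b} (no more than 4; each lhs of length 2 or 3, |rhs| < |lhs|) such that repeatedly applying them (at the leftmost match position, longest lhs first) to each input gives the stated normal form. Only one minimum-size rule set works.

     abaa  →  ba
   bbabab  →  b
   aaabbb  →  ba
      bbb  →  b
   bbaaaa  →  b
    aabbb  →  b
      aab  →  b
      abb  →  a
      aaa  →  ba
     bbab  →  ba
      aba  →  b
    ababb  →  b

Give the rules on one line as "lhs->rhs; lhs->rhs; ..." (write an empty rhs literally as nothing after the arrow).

aa->b; ab->a; bb->b

  | abaa => aaa => ba
  | bbabab => babab => baab => bbb => bb => b
  | aaabbb => babbb => babb => bab => ba
  | bbb => bb => b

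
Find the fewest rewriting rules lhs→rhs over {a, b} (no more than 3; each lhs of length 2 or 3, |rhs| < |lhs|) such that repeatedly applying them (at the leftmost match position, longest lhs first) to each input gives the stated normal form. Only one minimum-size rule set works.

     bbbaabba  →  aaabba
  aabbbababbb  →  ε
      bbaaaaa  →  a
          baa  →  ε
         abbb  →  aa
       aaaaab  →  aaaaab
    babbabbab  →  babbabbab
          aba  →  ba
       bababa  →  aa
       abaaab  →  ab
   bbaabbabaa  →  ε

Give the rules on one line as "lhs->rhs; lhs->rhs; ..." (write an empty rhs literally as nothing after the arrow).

aba->ba; baa->; bbb->a

  | bbbaabba => aaabba
  | aabbbababbb => aaaababbb => aaababbb => aababbb => ababbb => babbb => baa => ε
  | bbaaaaa => baaa => a
  | baa => ε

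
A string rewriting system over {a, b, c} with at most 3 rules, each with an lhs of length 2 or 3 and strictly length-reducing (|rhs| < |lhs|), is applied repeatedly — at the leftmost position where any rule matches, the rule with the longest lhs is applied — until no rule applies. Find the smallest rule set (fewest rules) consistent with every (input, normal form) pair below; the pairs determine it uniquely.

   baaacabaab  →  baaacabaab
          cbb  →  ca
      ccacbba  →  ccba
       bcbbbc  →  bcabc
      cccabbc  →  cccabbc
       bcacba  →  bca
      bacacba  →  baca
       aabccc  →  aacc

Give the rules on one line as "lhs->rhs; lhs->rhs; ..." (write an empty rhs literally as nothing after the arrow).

acb->; bcc->c; cbb->ca

  | baaacabaab
  | cbb => ca
  | ccacbba => ccba
  | bcbbbc => bcabc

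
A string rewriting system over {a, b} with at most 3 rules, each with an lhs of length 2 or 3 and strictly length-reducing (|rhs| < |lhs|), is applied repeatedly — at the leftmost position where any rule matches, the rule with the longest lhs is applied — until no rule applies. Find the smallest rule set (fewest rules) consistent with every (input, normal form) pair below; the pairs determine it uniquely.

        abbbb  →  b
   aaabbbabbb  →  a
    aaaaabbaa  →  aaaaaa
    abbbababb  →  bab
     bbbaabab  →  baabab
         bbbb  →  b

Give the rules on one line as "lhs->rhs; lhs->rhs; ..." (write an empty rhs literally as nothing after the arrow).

  | abbbb => bb => b
  | aaabbbabbb => aababbb => aabb => a
  | aaaaabbaa => aaaaaa
  | abbbababb => bababb => bab

abb->; bb->b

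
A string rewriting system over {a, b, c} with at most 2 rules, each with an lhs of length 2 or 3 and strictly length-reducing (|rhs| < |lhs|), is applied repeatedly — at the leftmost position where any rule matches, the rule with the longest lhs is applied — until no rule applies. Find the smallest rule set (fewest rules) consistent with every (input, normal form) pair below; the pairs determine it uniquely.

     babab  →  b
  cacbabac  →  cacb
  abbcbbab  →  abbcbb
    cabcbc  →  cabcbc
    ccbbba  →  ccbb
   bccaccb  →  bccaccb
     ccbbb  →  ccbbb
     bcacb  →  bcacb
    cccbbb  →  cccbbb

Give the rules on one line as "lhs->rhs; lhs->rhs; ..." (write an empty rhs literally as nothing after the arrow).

  | babab => bab => b
  | cacbabac => cacbac => cacb
  | abbcbbab => abbcbb
  | cabcbc

ba->; bac->b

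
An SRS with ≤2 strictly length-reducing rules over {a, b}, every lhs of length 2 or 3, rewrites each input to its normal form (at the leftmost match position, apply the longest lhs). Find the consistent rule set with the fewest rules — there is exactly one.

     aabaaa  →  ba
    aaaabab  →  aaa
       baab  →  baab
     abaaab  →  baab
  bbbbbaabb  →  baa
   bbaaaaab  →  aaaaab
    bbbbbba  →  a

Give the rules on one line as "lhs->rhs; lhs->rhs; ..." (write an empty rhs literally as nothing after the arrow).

aba->b; bb->

  | aabaaa => abaa => ba
  | aaaabab => aaabb => aaa
  | baab
  | abaaab => baab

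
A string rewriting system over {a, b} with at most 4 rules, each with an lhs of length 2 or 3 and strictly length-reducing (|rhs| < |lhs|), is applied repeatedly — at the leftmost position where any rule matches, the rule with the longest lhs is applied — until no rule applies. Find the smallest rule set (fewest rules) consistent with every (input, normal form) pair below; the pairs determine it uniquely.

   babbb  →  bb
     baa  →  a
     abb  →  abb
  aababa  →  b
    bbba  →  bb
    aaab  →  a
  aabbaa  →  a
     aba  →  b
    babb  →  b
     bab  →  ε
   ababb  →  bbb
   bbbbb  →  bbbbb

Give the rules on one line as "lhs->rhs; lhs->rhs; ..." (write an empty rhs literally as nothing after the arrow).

aab->; aba->b; ba->; bab->

  | babbb => bb
  | baa => a
  | abb
  | aababa => aba => b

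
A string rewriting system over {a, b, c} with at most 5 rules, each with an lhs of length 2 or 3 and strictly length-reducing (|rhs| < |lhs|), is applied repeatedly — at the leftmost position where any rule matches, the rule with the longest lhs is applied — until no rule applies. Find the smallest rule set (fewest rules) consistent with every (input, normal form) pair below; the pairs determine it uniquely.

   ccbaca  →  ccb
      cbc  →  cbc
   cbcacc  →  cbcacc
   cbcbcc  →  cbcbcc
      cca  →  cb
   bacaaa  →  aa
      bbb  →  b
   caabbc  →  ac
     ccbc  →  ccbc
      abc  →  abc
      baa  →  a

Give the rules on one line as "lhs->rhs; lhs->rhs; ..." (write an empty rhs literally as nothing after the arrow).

  | ccbaca => ccca => ccb
  | cbc
  | cbcacc
  | cbcbcc

ba->; bb->; caa->a; cca->cb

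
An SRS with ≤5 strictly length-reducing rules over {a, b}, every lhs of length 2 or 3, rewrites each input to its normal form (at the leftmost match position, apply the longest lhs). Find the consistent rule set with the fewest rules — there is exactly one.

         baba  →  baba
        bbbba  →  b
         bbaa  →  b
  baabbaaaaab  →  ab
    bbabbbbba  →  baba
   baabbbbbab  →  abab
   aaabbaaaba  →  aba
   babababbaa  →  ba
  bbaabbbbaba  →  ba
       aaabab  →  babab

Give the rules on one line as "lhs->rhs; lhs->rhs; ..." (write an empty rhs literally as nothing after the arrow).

  | baba
  | bbbba => abba => aa => b
  | bbaa => baa => bb => b
  | baabbaaaaab => bbbbaaaaab => abbaaaaab => aaaaaab => baaaab => bbaab => baab => bbb => ab

aa->b; abb->a; bb->b; bbb->ab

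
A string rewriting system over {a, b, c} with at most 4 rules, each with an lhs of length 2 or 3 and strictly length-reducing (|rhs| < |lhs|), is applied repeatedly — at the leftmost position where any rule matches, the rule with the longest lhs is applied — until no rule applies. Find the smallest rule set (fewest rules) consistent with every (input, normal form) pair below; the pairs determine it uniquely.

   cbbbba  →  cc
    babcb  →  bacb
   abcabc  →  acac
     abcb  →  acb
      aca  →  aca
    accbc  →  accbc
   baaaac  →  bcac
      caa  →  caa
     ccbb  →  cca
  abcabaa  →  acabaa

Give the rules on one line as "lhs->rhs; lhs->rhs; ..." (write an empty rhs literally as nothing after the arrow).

  | cbbbba => cabba => caaa => cc
  | babcb => bacb
  | abcabc => acabc => acac
  | abcb => acb

aaa->c; abc->ac; bb->a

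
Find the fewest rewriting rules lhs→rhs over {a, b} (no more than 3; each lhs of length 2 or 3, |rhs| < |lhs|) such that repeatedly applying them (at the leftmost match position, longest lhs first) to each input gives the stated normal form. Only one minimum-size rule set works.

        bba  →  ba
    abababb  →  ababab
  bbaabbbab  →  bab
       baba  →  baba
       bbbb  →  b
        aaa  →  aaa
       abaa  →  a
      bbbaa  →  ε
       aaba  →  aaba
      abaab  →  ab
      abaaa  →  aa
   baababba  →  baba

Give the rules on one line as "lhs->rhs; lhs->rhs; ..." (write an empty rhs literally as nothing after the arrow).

baa->; bb->b

  | bba => ba
  | abababb => ababab
  | bbaabbbab => baabbbab => bbbab => bbab => bab
  | baba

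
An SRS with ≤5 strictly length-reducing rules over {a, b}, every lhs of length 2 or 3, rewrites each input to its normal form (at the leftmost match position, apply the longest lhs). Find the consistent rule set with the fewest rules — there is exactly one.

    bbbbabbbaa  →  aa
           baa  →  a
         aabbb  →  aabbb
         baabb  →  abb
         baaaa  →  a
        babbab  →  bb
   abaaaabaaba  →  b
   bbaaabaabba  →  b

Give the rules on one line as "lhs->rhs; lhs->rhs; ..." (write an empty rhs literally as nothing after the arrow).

  | bbbbabbbaa => bbbabbaa => bbabaa => baaa => aa
  | baa => a
  | aabbb
  | baabb => abb

aaa->a; aba->b; ba->; bab->a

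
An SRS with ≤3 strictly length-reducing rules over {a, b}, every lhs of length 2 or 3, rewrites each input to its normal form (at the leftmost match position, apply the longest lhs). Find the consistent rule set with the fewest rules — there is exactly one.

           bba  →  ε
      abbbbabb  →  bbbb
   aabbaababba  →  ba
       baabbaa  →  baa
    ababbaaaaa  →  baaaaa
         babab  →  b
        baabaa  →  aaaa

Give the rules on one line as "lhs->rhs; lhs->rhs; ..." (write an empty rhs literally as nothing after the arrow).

  | bba => ε
  | abbbbabb => bbbbabb => bbbb
  | aabbaababba => abbaababba => bbaababba => ababba => babba => aaba => aba => ba
  | baabbaa => babbaa => aabaa => abaa => baa

ab->b; bab->aa; bba->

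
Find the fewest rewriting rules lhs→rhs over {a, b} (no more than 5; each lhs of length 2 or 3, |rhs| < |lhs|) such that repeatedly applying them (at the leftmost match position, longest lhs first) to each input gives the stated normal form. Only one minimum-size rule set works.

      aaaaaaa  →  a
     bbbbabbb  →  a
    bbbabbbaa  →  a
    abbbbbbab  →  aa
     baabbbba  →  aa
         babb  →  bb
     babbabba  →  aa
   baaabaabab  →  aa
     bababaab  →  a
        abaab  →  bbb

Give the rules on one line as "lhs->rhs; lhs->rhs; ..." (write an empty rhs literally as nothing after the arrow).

  | aaaaaaa => bbaaaa => aaaa => bba => a
  | bbbbabbb => bbabbb => abbb => abb => ab => a
  | bbbabbbaa => babbbaa => bbbaa => baa => a
  | abbbbbbab => abbbbbab => abbbbab => abbbab => abbab => abab => aab => aa

aaa->bb; ab->a; ba->; bba->a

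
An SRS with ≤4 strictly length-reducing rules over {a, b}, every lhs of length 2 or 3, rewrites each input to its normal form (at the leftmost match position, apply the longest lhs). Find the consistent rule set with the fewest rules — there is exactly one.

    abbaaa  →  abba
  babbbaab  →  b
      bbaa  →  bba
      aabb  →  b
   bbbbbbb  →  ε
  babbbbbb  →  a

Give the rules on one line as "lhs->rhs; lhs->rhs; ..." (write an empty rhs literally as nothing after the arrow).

aa->a; aab->; bbb->a

  | abbaaa => abbaa => abba
  | babbbaab => baaaab => baaab => baab => b
  | bbaa => bba
  | aabb => b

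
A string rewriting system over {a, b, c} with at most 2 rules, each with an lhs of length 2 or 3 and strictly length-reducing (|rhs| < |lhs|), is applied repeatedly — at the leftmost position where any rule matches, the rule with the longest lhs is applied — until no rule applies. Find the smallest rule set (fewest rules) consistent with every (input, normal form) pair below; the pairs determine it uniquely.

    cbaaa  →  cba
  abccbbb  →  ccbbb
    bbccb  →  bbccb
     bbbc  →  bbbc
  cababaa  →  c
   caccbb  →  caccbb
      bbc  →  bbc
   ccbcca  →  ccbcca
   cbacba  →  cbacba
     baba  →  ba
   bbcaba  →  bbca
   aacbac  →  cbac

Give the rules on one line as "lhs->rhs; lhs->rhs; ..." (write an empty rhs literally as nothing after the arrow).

aa->; ab->

  | cbaaa => cba
  | abccbbb => ccbbb
  | bbccb
  | bbbc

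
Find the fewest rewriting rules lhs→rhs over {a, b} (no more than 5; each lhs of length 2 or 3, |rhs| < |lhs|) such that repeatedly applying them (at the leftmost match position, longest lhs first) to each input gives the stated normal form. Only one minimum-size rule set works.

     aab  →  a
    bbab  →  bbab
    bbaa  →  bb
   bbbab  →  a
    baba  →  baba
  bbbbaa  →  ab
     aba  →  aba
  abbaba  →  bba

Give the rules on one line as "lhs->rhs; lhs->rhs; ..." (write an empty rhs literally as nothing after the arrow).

  | aab => a
  | bbab
  | bbaa => bb
  | bbbab => aab => a

aab->a; abb->ba; baa->b; bbb->a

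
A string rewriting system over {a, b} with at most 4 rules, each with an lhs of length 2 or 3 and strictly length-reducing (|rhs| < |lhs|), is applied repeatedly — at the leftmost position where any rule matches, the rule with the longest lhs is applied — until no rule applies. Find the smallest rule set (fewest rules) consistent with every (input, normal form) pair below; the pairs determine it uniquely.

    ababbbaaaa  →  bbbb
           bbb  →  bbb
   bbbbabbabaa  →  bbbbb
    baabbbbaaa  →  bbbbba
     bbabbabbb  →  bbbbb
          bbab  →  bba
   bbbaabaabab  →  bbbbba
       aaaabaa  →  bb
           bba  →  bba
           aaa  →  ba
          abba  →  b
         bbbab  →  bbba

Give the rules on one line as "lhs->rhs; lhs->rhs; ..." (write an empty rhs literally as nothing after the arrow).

  | ababbbaaaa => aabbbaaaa => bbbbaaaa => bbbbaa => bbbb
  | bbb
  | bbbbabbabaa => bbbbababaa => bbbbaabaa => bbbbbaa => bbbbb
  | baabbbbaaa => bbbbbaaa => bbbbba

aa->b; ab->a; baa->b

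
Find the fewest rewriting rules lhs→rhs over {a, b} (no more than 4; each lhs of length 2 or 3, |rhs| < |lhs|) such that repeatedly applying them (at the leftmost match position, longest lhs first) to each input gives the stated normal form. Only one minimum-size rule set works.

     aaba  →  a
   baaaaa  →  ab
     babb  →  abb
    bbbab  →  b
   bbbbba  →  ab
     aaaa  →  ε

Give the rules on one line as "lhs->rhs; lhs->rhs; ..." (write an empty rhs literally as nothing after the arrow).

aa->; aaa->ab; ba->a; bba->aa

  | aaba => ba => a
  | baaaaa => aaaaa => abaa => aaa => ab
  | babb => abb
  | bbbab => baab => aab => b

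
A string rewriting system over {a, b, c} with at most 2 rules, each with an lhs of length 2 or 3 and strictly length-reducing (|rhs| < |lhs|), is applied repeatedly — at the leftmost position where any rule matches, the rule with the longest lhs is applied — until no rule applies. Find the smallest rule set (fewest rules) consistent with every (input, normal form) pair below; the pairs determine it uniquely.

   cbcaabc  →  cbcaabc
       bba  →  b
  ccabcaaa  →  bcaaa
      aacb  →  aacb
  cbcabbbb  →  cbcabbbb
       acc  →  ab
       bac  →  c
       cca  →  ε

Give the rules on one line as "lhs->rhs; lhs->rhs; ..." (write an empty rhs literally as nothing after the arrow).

ba->; cc->b

  | cbcaabc
  | bba => b
  | ccabcaaa => babcaaa => bcaaa
  | aacb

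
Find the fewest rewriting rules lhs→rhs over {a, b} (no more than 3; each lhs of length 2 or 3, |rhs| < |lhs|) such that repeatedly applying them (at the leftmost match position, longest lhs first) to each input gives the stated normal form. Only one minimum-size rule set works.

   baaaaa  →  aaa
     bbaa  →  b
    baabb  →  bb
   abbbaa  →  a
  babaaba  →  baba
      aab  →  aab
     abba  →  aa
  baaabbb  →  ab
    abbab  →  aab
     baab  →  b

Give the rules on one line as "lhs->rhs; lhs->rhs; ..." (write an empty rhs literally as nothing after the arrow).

abb->a; baa->

  | baaaaa => aaa
  | bbaa => b
  | baabb => bb
  | abbbaa => abaa => a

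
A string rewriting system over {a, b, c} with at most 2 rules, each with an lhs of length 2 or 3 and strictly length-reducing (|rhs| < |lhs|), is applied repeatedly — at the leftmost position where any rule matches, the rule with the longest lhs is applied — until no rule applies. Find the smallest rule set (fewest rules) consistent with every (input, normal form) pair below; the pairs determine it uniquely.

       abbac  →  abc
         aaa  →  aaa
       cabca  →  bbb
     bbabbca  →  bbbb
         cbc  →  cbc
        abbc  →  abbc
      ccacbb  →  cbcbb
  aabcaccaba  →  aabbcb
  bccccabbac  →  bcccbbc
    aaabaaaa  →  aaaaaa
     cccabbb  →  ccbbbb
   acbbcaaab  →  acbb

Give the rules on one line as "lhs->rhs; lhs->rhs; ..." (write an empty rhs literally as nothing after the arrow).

ba->; ca->b

  | abbac => abc
  | aaa
  | cabca => bbca => bbb
  | bbabbca => bbbca => bbbb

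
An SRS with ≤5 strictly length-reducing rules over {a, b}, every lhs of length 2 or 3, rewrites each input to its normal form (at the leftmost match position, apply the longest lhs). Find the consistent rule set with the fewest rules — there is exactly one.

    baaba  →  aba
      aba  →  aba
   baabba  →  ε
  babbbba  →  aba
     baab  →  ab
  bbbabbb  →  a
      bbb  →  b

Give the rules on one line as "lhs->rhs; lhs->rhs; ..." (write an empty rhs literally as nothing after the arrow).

  | baaba => aba
  | aba
  | baabba => abba => aa => ε
  | babbbba => abbba => aba

aa->; baa->a; bab->a; bb->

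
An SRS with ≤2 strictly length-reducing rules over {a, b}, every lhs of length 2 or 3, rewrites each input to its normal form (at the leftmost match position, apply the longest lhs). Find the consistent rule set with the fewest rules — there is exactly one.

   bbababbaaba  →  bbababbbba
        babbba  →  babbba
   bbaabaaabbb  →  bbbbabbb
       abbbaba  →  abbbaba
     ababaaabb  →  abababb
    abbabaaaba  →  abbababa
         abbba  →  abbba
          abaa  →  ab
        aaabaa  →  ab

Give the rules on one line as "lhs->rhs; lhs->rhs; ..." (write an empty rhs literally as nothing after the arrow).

aa->; aab->bb

  | bbababbaaba => bbababbbba
  | babbba
  | bbaabaaabbb => bbbbaaabbb => bbbbabbb
  | abbbaba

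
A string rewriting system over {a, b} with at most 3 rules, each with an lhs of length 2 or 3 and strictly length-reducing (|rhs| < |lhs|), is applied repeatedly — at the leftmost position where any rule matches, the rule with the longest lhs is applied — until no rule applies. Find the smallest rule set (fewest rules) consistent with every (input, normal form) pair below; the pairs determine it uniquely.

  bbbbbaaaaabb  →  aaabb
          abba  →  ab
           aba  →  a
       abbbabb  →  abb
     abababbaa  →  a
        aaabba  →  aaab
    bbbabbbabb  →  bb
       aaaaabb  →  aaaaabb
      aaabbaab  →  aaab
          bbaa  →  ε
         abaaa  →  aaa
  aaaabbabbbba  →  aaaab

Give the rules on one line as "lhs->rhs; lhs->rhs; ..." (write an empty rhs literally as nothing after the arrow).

  | bbbbbaaaaabb => bbbbaaaaabb => bbbaaaaabb => bbaaaaabb => baaaabb => aaabb
  | abba => ab
  | aba => a
  | abbbabb => abbabb => abbb => abb

ba->; bbb->bb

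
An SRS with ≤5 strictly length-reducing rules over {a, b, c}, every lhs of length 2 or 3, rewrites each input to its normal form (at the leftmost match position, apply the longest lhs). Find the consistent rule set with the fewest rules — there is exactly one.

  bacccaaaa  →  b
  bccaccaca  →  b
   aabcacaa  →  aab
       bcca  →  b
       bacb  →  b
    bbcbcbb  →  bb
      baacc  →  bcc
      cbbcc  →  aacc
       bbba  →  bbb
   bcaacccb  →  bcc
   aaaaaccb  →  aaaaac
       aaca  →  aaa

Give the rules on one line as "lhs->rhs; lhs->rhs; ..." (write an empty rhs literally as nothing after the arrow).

  | bacccaaaa => bcccaaaa => bccaaaa => bcaaaa => baaaa => baaa => baa => ba => b
  | bccaccaca => bcaccaca => baccaca => bccaca => bcaca => baca => bca => ba => b
  | aabcacaa => aabacaa => aabcaa => aabaa => aaba => aab
  | bcca => bca => ba => b

ba->b; ca->a; cb->; cbb->aa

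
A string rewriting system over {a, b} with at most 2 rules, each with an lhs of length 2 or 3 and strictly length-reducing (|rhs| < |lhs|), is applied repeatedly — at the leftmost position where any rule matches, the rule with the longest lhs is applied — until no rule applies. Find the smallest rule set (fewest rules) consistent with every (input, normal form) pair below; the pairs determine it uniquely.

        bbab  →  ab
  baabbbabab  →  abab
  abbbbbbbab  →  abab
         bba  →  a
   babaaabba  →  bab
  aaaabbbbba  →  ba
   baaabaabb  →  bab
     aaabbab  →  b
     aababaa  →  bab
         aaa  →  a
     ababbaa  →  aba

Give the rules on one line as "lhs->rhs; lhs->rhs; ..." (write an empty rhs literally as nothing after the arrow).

aa->; bb->

  | bbab => ab
  | baabbbabab => bbbbabab => bbabab => abab
  | abbbbbbbab => abbbbbab => abbbab => abab
  | bba => a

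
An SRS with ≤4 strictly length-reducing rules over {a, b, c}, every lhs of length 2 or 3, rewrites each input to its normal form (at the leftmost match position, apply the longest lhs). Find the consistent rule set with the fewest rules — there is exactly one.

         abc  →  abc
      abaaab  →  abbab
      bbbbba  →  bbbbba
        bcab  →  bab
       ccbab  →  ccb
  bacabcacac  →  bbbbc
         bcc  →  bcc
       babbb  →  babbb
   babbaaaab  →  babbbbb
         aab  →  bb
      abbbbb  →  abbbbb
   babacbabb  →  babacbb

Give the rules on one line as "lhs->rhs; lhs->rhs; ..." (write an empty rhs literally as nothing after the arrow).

aa->b; ca->a; cba->c

  | abc
  | abaaab => abbab
  | bbbbba
  | bcab => bab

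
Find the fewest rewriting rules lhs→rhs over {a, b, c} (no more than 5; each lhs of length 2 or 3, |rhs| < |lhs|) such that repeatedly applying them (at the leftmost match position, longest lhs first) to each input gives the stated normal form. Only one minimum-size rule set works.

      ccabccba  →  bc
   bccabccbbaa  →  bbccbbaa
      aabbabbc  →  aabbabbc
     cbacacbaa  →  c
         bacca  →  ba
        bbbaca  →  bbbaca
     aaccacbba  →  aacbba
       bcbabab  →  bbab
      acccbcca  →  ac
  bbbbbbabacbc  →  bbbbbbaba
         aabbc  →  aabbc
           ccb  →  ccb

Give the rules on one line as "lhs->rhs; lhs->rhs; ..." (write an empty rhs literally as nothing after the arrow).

caa->c; cba->; cbc->; cca->

  | ccabccba => bccba => bc
  | bccabccbbaa => bbccbbaa
  | aabbabbc
  | cbacacbaa => cacbaa => caa => c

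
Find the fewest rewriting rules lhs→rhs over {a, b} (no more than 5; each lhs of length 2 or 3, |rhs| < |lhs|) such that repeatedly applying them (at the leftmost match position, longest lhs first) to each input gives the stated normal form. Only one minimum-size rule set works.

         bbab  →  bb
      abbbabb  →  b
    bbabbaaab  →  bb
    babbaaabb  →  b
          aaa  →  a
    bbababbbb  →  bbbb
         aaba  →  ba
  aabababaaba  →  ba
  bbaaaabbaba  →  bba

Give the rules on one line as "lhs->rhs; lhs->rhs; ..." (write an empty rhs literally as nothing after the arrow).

  | bbab => bb
  | abbbabb => babb => b
  | bbabbaaab => bbaaab => bbaab => bbab => bb
  | babbaaabb => baaabb => baabb => babb => b

aa->; ab->; abb->; baa->ba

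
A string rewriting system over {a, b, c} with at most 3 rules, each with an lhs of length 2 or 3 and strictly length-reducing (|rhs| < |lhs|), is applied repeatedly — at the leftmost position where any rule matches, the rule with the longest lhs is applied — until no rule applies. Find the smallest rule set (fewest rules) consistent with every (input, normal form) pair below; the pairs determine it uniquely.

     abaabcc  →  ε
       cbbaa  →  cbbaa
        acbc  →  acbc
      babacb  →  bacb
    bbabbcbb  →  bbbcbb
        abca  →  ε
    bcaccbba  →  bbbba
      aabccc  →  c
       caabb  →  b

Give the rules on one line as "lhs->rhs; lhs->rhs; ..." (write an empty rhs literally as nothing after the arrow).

  | abaabcc => aabcc => acc => ab => ε
  | cbbaa
  | acbc
  | babacb => bacb

ab->; ca->; cc->b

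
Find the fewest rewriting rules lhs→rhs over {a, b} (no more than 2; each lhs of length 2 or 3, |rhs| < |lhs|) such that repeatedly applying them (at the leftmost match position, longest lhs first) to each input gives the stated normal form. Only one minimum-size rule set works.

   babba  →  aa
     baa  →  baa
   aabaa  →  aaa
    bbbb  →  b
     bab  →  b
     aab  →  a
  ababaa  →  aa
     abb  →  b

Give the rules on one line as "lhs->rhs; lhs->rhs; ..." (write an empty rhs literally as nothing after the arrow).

  | babba => bba => aa
  | baa
  | aabaa => aaa
  | bbbb => abb => b

ab->; bb->a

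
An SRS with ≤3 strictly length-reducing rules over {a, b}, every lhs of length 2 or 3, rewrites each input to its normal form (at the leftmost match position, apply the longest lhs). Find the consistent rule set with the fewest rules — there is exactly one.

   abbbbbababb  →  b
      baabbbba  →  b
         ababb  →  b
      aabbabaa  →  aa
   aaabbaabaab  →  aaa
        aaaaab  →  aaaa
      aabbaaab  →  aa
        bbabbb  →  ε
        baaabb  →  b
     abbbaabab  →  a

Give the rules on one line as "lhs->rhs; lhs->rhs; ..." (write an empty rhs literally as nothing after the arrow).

ab->; ba->b; bb->

  | abbbbbababb => bbbbababb => bbababb => ababb => abb => b
  | baabbbba => babbbba => bbbbba => bbba => ba => b
  | ababb => abb => b
  | aabbabaa => ababaa => abaa => aa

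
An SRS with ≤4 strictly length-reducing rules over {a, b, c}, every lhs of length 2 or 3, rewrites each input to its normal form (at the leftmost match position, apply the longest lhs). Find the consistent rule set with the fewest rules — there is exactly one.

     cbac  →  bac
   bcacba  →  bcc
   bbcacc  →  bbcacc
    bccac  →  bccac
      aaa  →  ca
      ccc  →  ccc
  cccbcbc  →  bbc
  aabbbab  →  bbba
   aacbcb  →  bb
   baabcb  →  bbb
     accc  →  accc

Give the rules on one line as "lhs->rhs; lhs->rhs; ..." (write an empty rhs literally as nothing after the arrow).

aa->c; ab->a; cb->b

  | cbac => bac
  | bcacba => bcaba => bcaa => bcc
  | bbcacc
  | bccac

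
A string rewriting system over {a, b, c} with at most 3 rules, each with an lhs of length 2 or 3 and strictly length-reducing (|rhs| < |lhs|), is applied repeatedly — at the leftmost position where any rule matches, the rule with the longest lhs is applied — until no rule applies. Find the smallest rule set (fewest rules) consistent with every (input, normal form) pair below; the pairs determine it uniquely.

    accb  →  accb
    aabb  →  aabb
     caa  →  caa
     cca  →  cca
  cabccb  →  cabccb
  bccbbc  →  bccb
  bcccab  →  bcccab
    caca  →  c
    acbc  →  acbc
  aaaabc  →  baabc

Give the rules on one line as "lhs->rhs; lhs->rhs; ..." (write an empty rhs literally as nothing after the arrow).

  | accb
  | aabb
  | caa
  | cca

aaa->ba; aca->; bbc->b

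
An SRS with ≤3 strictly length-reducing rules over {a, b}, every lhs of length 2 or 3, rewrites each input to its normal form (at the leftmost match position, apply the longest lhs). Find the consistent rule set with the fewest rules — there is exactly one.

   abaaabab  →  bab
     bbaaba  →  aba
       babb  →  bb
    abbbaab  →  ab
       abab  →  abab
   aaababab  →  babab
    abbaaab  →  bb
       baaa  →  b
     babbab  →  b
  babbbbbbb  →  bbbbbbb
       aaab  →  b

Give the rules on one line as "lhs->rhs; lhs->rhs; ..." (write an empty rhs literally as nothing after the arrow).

  | abaaabab => abbab => bab
  | bbaaba => aba
  | babb => bb
  | abbbaab => bbaab => ab

aaa->; abb->b; bba->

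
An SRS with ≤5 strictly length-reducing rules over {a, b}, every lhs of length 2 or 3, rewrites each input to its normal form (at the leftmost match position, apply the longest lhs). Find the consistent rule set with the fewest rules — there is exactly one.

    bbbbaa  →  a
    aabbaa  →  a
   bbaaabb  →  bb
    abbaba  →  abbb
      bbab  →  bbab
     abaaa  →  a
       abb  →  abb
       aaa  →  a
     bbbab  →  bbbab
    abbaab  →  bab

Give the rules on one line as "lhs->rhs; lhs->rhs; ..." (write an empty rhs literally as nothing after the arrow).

aa->a; aab->b; aba->b; baa->aa

  | bbbbaa => bbbaa => bbaa => baa => aa => a
  | aabbaa => bbaa => baa => aa => a
  | bbaaabb => baaabb => aaabb => aabb => bb
  | abbaba => abbb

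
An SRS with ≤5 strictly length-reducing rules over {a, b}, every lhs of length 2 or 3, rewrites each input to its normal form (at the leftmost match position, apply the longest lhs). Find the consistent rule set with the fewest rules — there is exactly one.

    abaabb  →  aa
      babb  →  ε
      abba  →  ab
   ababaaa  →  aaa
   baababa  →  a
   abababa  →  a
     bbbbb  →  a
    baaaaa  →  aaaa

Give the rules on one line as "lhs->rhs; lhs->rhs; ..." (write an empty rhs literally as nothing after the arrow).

ba->; bb->; bba->b; bbb->a

  | abaabb => aabb => aa
  | babb => bb => ε
  | abba => ab
  | ababaaa => abaaa => aaa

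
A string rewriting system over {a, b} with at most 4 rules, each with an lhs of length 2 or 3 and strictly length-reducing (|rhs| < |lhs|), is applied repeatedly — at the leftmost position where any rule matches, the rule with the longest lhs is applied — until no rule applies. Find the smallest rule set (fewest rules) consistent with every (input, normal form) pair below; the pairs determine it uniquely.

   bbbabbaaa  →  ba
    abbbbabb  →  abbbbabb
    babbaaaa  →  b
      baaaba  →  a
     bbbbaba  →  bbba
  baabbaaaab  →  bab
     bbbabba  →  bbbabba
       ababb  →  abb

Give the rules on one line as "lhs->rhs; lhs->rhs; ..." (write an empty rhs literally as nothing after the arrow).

  | bbbabbaaa => bbbabaa => bbbaaa => bbaa => ba
  | abbbbabb
  | babbaaaa => babaaa => baaaa => aaa => b
  | baaaba => aaba => aba => aa => a

aa->a; aaa->b; aba->aa; baa->a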